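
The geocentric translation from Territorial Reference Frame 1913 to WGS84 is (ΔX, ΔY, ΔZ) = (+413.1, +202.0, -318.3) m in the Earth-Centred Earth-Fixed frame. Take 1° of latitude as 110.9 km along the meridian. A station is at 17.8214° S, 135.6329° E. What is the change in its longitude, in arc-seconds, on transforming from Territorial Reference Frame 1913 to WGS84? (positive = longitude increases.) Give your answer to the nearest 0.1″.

Δλ = -14.8″

sin φ = -0.306051, cos φ = 0.952015, sin λ = 0.699253, cos λ = -0.714874.
East component: ΔE = −sin λ·ΔX + cos λ·ΔY = −(0.699253)(413.1) + (-0.714874)(202.0) = -433.27 m.
1° of latitude spans 110900 m; at latitude φ, 1° of longitude spans that × cos φ = 105578.5 m, so Δλ = -433.27 / 105578.5 × 3600 = -14.773″.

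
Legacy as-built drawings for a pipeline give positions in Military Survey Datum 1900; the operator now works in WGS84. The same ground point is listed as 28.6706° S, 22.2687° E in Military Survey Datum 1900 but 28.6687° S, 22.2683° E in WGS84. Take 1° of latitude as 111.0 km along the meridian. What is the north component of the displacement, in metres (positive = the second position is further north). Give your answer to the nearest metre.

ΔN = 211 m

Δφ = -28.6687° − -28.6706° = +0.0019°; Δλ = 22.2683° − 22.2687° = -0.0004°.
ΔN = Δφ × 111000 = 210.9 m; ΔE = Δλ × 111000 × cos(-28.6706°) = -0.0004 × 111000 × 0.877392 = -39.0 m.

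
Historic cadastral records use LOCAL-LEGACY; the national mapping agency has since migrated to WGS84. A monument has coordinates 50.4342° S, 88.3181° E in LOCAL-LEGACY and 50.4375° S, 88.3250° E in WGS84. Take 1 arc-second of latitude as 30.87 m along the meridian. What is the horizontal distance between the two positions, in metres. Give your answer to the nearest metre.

611 m

Δφ = -50.4375° − -50.4342° = -0.0033°; Δλ = 88.3250° − 88.3181° = +0.0069°.
1° of latitude = 3600 × 30.87 = 111132 m.
ΔN = Δφ × 111132 = -366.7 m; ΔE = Δλ × 111132 × cos(-50.4342°) = +0.0069 × 111132 × 0.636964 = 488.4 m.
Distance = √(ΔE² + ΔN²) = √(488.4² + (-366.7)²) = 610.8 m.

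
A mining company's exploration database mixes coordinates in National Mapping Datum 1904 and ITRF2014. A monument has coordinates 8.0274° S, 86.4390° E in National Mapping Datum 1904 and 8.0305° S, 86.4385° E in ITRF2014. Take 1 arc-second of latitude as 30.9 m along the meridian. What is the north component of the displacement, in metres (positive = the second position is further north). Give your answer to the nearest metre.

Δφ = -8.0305° − -8.0274° = -0.0031°; Δλ = 86.4385° − 86.4390° = -0.0005°.
1° of latitude = 3600 × 30.90 = 111240 m.
ΔN = Δφ × 111240 = -344.8 m; ΔE = Δλ × 111240 × cos(-8.0274°) = -0.0005 × 111240 × 0.990201 = -55.1 m.

ΔN = -345 m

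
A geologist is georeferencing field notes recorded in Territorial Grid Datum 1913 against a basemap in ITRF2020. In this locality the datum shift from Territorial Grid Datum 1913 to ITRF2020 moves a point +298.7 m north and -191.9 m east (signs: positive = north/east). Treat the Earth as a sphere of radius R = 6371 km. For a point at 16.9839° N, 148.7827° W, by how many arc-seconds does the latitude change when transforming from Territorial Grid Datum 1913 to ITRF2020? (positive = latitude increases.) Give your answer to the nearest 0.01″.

On a sphere of radius R, 1 rad of latitude = R, so Δφ = ΔN / R = 298.7 / 6371000 = 4.6884e-05 rad = 9.671″.

Δφ = 9.67″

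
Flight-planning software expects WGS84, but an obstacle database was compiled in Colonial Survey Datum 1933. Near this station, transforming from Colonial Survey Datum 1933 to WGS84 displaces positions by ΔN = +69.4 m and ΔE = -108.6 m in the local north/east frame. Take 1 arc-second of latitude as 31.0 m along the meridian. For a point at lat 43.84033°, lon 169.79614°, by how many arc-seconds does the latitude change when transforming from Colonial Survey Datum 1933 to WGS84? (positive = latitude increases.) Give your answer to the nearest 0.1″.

1″ of latitude = 31.00 m, so Δφ = 69.4 / 31.00 = 2.239″.

Δφ = 2.2″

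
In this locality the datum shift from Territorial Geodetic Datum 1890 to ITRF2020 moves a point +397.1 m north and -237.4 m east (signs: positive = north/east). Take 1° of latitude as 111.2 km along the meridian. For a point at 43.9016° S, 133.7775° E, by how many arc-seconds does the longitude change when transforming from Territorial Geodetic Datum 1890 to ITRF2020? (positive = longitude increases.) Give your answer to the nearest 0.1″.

Δλ = -10.7″

At latitude -43.9016°, cos φ = 0.720532.
1° of longitude at this latitude = 111.2 × cos φ = 80.12 km, so Δλ = -237.4 / 80123.1 = -0.0029629° = -10.667″.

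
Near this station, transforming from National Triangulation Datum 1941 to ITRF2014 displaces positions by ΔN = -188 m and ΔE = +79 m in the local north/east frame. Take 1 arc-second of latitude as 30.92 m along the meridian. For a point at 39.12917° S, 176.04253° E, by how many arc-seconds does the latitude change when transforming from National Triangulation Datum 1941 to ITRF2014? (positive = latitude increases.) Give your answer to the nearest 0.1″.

Δφ = -6.1″

1″ of latitude = 30.92 m, so Δφ = -188.0 / 30.92 = -6.080″.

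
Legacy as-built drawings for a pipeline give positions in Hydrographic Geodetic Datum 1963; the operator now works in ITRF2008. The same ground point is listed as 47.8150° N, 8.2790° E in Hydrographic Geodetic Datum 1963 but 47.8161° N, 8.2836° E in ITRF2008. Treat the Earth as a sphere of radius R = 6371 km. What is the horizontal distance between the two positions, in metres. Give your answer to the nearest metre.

Δφ = 47.8161° − 47.8150° = +0.0011°; Δλ = 8.2836° − 8.2790° = +0.0046°.
1° along a meridian = πR/180 = 111195 m.
ΔN = Δφ × 111195 = 122.3 m; ΔE = Δλ × 111195 × cos(47.8150°) = +0.0046 × 111195 × 0.671527 = 343.5 m.
Distance = √(ΔE² + ΔN²) = √(343.5² + 122.3²) = 364.6 m.

365 m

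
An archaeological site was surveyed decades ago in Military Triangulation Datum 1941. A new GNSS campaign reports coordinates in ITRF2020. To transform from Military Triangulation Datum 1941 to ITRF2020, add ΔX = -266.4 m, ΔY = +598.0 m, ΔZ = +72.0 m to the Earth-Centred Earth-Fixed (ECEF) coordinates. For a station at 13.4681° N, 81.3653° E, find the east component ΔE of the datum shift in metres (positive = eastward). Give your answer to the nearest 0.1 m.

ΔE = 353.2 m

The local east axis at (φ, λ) is (−sin λ, cos λ, 0), so ΔE = −sin(81.3653°)·(-266.4) + cos(81.3653°)·598.0 = 353.16 m.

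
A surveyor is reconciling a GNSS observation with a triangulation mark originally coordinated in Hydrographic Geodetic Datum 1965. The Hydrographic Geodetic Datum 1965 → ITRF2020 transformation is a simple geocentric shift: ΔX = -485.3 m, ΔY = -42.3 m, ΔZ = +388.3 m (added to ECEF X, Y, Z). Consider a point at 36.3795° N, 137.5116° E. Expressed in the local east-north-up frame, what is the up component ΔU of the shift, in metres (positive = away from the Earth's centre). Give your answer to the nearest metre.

ΔU = 495 m

The local up (radial) axis is (cos φ cos λ, cos φ sin λ, sin φ), giving ΔU = 288.121 − 23.003 + 230.313 = 495.43 m.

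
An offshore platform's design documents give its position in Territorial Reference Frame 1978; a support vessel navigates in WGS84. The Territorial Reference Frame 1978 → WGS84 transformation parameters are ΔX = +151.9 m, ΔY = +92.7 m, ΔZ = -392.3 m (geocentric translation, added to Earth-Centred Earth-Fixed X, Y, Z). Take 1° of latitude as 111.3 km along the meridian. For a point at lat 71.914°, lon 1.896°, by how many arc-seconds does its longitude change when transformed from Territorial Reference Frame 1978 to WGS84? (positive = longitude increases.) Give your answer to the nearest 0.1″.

sin φ = 0.950592, cos φ = 0.310444, sin λ = 0.033085, cos λ = 0.999453.
East component: ΔE = −sin λ·ΔX + cos λ·ΔY = −(0.033085)(151.9) + (0.999453)(92.7) = 87.62 m.
1° of latitude spans 111300 m; at latitude φ, 1° of longitude spans that × cos φ = 34552.4 m, so Δλ = 87.62 / 34552.4 × 3600 = 9.129″.

Δλ = 9.1″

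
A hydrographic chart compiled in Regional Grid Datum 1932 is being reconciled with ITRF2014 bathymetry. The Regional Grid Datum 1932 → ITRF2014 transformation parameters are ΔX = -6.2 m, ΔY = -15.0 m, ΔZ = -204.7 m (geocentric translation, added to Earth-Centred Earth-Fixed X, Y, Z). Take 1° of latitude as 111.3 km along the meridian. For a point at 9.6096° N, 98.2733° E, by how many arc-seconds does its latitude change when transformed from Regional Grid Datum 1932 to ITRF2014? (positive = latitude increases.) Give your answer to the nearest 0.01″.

Δφ = -6.45″

sin φ = 0.166934, cos φ = 0.985968, sin λ = 0.989593, cos λ = -0.143895.
North component: ΔN = −sin φ cos λ·ΔX − sin φ sin λ·ΔY + cos φ·ΔZ = −(0.166934)(-0.143895)(-6.2) − (0.166934)(0.989593)(-15.0) + (0.985968)(-204.7) = -199.50 m.
1° of latitude spans 111300 m, so Δφ = -199.50 / 111300 × 3600 = -6.453″.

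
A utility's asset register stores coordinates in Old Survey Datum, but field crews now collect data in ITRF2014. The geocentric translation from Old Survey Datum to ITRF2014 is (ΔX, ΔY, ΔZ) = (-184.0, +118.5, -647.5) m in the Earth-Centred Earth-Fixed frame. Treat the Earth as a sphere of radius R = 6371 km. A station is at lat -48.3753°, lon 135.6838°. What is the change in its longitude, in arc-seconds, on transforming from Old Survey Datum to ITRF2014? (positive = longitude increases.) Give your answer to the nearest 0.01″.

Δλ = 2.13″

sin φ = -0.747512, cos φ = 0.664249, sin λ = 0.698618, cos λ = -0.715495.
East component: ΔE = −sin λ·ΔX + cos λ·ΔY = −(0.698618)(-184.0) + (-0.715495)(118.5) = 43.76 m.
1° of latitude spans πR/180 = 111195 m; at latitude φ, 1° of longitude spans that × cos φ = 73861.1 m, so Δλ = 43.76 / 73861.1 × 3600 = 2.133″.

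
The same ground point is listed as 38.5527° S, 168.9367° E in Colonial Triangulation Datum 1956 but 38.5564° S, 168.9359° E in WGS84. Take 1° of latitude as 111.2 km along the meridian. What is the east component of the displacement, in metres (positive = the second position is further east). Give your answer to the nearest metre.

ΔE = -70 m

Δφ = -38.5564° − -38.5527° = -0.0037°; Δλ = 168.9359° − 168.9367° = -0.0008°.
ΔN = Δφ × 111200 = -411.4 m; ΔE = Δλ × 111200 × cos(-38.5527°) = -0.0008 × 111200 × 0.782035 = -69.6 m.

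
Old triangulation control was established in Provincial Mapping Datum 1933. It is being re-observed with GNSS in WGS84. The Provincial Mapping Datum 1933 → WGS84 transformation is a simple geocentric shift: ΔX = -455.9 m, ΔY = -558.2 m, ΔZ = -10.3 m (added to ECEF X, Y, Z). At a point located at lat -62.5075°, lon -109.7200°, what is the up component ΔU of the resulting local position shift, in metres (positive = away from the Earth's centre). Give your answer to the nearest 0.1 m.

ΔU = 322.7 m

The local up (radial) axis is (cos φ cos λ, cos φ sin λ, sin φ), giving ΔU = 71.014 + 242.571 + 9.137 = 322.72 m.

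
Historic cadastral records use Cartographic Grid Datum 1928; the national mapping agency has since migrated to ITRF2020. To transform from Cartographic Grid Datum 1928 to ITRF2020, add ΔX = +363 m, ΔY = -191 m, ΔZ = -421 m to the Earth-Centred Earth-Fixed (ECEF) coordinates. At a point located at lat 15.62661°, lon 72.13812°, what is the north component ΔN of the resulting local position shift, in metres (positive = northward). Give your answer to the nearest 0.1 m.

ΔN = -386.5 m

The local north axis is (−sin φ cos λ, −sin φ sin λ, cos φ), giving ΔN = -29.991 + 48.969 − 405.439 = -386.46 m.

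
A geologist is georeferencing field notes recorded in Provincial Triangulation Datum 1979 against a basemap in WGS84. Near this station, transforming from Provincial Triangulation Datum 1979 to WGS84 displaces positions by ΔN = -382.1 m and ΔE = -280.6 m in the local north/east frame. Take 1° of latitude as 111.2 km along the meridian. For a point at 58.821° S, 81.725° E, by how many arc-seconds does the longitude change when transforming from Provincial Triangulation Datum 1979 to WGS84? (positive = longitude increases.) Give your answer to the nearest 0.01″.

At latitude -58.821°, cos φ = 0.517713.
1° of longitude at this latitude = 111.2 × cos φ = 57.57 km, so Δλ = -280.6 / 57569.7 = -0.0048741° = -17.547″.

Δλ = -17.55″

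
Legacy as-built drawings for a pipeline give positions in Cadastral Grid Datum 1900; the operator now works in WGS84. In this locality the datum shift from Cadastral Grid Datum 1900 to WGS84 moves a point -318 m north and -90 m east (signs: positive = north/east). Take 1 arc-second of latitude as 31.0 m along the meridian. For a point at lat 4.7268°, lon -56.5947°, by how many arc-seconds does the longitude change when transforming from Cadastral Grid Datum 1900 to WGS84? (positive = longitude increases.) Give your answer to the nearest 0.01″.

Δλ = -2.91″

At latitude 4.7268°, cos φ = 0.996599.
1″ of longitude at this latitude = 31.00 × cos φ = 30.8946 m, so Δλ = -90.0 / 30.8946 = -2.913″.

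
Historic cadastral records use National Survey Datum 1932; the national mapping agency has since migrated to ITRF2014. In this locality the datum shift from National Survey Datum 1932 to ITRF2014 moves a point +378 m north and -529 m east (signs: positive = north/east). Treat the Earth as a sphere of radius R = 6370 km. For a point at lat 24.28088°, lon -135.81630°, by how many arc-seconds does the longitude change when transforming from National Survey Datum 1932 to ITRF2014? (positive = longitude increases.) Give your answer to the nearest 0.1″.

Δλ = -18.8″

At latitude 24.28088°, cos φ = 0.911541.
One radian of longitude at latitude φ spans R cos φ, so Δλ = ΔE / (R cos φ) = -529.0 / (6370000 × 0.911541) = -9.1105e-05 rad = -18.792″.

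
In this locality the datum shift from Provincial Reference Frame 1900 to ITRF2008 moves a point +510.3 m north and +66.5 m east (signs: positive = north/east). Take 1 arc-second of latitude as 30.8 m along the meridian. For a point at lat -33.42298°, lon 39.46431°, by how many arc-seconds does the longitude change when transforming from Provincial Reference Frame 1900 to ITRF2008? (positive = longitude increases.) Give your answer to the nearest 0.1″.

Δλ = 2.6″

At latitude -33.42298°, cos φ = 0.834627.
1″ of longitude at this latitude = 30.80 × cos φ = 25.7065 m, so Δλ = 66.5 / 25.7065 = 2.587″.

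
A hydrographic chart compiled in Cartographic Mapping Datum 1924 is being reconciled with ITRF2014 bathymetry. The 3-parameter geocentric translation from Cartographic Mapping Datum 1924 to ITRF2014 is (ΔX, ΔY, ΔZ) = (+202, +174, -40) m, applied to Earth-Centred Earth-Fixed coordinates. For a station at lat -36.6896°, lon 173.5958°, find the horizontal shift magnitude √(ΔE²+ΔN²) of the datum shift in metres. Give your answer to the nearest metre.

241 m

At φ = -36.6896°, λ = 173.5958°: sin φ = -0.597480, cos φ = 0.801884, sin λ = 0.111542, cos λ = -0.993760.
ΔE = −sin λ·ΔX + cos λ·ΔY = −(0.111542)·(202) + (-0.993760)·(174) = -195.45 m.
ΔN = −sin φ cos λ·ΔX − sin φ sin λ·ΔY + cos φ·ΔZ = −(-0.597480)(-0.993760)(202) − (-0.597480)(0.111542)(174) + (0.801884)(-40) = -140.42 m.
Horizontal magnitude = √(ΔE² + ΔN²) = √((-195.45)² + (-140.42)²) = 240.66 m.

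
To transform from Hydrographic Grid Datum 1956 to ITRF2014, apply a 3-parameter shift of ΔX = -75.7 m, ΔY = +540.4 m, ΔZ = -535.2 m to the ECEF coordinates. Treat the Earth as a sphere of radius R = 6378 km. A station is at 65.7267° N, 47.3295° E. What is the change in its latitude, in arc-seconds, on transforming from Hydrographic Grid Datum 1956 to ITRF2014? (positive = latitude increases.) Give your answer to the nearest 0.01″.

Δφ = -17.32″

sin φ = 0.911595, cos φ = 0.411090, sin λ = 0.735264, cos λ = 0.677781.
North component: ΔN = −sin φ cos λ·ΔX − sin φ sin λ·ΔY + cos φ·ΔZ = −(0.911595)(0.677781)(-75.7) − (0.911595)(0.735264)(540.4) + (0.411090)(-535.2) = -535.45 m.
1° of latitude spans πR/180 = 111317 m, so Δφ = -535.45 / 111317 × 3600 = -17.317″.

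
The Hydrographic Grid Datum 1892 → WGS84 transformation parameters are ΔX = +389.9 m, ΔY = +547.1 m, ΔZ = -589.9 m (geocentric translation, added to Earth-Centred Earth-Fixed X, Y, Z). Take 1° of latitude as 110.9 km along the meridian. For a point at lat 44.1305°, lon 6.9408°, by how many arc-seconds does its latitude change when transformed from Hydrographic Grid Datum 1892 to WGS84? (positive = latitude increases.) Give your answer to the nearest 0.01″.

sin φ = 0.696295, cos φ = 0.717756, sin λ = 0.120844, cos λ = 0.992672.
North component: ΔN = −sin φ cos λ·ΔX − sin φ sin λ·ΔY + cos φ·ΔZ = −(0.696295)(0.992672)(389.9) − (0.696295)(0.120844)(547.1) + (0.717756)(-589.9) = -738.93 m.
1° of latitude spans 110900 m, so Δφ = -738.93 / 110900 × 3600 = -23.987″.

Δφ = -23.99″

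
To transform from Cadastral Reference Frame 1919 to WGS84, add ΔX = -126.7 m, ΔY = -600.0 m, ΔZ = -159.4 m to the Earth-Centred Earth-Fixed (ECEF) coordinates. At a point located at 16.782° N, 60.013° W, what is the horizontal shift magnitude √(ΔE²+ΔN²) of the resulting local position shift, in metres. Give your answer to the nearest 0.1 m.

The local east axis at (φ, λ) is (−sin λ, cos λ, 0), so ΔE = −sin(-60.013°)·(-126.7) + cos(-60.013°)·(-600.0) = -409.62 m.
The local north axis is (−sin φ cos λ, −sin φ sin λ, cos φ), giving ΔN = 18.284 − 150.049 − 152.611 = -284.38 m.
Horizontal magnitude = √(ΔE² + ΔN²) = √((-409.62)² + (-284.38)²) = 498.66 m.

498.7 m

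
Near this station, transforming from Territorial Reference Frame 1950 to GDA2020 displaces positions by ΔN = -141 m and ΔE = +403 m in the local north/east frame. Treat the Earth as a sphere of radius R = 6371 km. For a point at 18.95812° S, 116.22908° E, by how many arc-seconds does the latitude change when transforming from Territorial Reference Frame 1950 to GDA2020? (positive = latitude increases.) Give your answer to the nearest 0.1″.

Δφ = -4.6″

On a sphere of radius R, 1 rad of latitude = R, so Δφ = ΔN / R = -141.0 / 6371000 = -2.2132e-05 rad = -4.565″.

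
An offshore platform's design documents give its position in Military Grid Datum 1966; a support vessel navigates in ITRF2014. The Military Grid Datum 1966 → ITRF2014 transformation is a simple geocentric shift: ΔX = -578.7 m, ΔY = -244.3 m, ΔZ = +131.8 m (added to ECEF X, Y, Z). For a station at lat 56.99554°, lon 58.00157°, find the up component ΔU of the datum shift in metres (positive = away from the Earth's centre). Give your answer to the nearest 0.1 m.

ΔU = -169.4 m

The local up (radial) axis is (cos φ cos λ, cos φ sin λ, sin φ), giving ΔU = -167.034 − 112.853 + 110.531 = -169.36 m.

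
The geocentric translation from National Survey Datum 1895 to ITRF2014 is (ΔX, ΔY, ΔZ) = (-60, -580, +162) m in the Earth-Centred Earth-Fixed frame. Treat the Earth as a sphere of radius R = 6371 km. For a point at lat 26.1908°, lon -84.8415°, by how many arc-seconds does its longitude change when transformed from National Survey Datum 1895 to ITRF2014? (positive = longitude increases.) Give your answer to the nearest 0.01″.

Δλ = -4.04″

sin φ = 0.441362, cos φ = 0.897329, sin λ = -0.995950, cos λ = 0.089911.
East component: ΔE = −sin λ·ΔX + cos λ·ΔY = −(-0.995950)(-60) + (0.089911)(-580) = -111.91 m.
1° of latitude spans πR/180 = 111195 m; at latitude φ, 1° of longitude spans that × cos φ = 99778.5 m, so Δλ = -111.91 / 99778.5 × 3600 = -4.038″.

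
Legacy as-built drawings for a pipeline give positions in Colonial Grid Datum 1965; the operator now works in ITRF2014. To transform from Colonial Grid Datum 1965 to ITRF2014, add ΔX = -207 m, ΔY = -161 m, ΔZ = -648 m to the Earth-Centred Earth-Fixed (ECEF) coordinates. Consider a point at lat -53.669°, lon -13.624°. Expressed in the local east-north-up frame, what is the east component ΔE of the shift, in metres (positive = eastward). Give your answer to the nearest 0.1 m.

ΔE = -205.2 m

At φ = -53.669°, λ = -13.624°: sin φ = -0.805608, cos φ = 0.592449, sin λ = -0.235549, cos λ = 0.971862.
ΔE = −sin λ·ΔX + cos λ·ΔY = −(-0.235549)·(-207) + (0.971862)·(-161) = -205.23 m.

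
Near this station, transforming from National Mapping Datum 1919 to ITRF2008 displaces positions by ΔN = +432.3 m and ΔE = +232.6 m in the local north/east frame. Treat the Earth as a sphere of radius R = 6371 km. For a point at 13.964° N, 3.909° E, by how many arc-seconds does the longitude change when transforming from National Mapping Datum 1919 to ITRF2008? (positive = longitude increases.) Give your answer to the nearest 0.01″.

At latitude 13.964°, cos φ = 0.970448.
One radian of longitude at latitude φ spans R cos φ, so Δλ = ΔE / (R cos φ) = 232.6 / (6371000 × 0.970448) = 3.7621e-05 rad = 7.760″.

Δλ = 7.76″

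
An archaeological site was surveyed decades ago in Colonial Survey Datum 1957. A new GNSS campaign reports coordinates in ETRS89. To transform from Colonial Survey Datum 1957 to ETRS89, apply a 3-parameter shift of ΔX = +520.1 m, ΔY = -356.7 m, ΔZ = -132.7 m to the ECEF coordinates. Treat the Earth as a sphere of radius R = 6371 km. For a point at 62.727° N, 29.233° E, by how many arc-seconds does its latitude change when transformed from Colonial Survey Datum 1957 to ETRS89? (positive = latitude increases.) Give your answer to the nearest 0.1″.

sin φ = 0.888833, cos φ = 0.458231, sin λ = 0.488362, cos λ = 0.872641.
North component: ΔN = −sin φ cos λ·ΔX − sin φ sin λ·ΔY + cos φ·ΔZ = −(0.888833)(0.872641)(520.1) − (0.888833)(0.488362)(-356.7) + (0.458231)(-132.7) = -309.38 m.
1° of latitude spans πR/180 = 111195 m, so Δφ = -309.38 / 111195 × 3600 = -10.016″.

Δφ = -10.0″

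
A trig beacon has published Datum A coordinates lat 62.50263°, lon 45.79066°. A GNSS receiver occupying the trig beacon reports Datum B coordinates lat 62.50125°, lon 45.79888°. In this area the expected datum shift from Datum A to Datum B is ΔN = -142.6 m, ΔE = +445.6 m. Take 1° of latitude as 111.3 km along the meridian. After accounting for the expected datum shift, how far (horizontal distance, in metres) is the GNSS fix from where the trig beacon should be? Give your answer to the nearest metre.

26 m

Observed coordinate differences: Δφ = -0.00138°, Δλ = +0.00822°.
Converting to metres (1° lat = 111300 m, cos φ = 0.461708): observed ΔN = -153.6 m, observed ΔE = 422.4 m.
Subtracting the expected shift leaves a residual of -153.6 − (-142.6) = -11.0 m north and 422.4 − (445.6) = -23.2 m east.
Residual distance = √((-11.0)² + (-23.2)²) = 25.7 m.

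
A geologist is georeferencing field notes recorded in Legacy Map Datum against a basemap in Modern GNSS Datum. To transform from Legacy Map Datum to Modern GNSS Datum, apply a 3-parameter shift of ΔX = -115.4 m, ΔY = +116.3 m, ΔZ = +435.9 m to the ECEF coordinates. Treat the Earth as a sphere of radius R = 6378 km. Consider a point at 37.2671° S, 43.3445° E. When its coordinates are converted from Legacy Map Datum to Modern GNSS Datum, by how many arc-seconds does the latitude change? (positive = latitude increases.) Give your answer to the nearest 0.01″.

Δφ = 11.14″

sin φ = -0.605532, cos φ = 0.795821, sin λ = 0.686383, cos λ = 0.727240.
North component: ΔN = −sin φ cos λ·ΔX − sin φ sin λ·ΔY + cos φ·ΔZ = −(-0.605532)(0.727240)(-115.4) − (-0.605532)(0.686383)(116.3) + (0.795821)(435.9) = 344.42 m.
1° of latitude spans πR/180 = 111317 m, so Δφ = 344.42 / 111317 × 3600 = 11.138″.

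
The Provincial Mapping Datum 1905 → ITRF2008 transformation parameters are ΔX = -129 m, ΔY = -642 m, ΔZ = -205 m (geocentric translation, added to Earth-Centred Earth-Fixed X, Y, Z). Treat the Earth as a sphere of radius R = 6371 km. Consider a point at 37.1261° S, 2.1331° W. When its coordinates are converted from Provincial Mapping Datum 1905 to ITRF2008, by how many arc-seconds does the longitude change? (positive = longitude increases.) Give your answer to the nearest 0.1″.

sin φ = -0.603571, cos φ = 0.797309, sin λ = -0.037221, cos λ = 0.999307.
East component: ΔE = −sin λ·ΔX + cos λ·ΔY = −(-0.037221)(-129) + (0.999307)(-642) = -646.36 m.
1° of latitude spans πR/180 = 111195 m; at latitude φ, 1° of longitude spans that × cos φ = 88656.7 m, so Δλ = -646.36 / 88656.7 × 3600 = -26.246″.

Δλ = -26.2″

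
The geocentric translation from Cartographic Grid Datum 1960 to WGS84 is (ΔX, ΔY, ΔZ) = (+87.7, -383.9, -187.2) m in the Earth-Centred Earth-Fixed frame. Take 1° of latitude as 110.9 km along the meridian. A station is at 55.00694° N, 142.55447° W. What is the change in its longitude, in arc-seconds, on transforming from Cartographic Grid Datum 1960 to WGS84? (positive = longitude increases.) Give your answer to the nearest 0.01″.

sin φ = 0.819222, cos φ = 0.573477, sin λ = -0.608007, cos λ = -0.793932.
East component: ΔE = −sin λ·ΔX + cos λ·ΔY = −(-0.608007)(87.7) + (-0.793932)(-383.9) = 358.11 m.
1° of latitude spans 110900 m; at latitude φ, 1° of longitude spans that × cos φ = 63598.6 m, so Δλ = 358.11 / 63598.6 × 3600 = 20.271″.

Δλ = 20.27″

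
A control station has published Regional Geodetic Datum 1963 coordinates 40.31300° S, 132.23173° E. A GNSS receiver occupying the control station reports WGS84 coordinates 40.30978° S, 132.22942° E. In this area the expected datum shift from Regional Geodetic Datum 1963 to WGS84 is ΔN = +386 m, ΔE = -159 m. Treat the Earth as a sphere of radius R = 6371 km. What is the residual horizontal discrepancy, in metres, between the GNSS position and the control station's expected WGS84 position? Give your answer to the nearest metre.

Observed coordinate differences: Δφ = +0.00322°, Δλ = -0.00231°.
Converting to metres (1° lat = 111195 m, cos φ = 0.762522): observed ΔN = 358.0 m, observed ΔE = -195.9 m.
Subtracting the expected shift leaves a residual of 358.0 − (386) = -28.0 m north and -195.9 − (-159) = -36.9 m east.
Residual distance = √((-28.0)² + (-36.9)²) = 46.3 m.

46 m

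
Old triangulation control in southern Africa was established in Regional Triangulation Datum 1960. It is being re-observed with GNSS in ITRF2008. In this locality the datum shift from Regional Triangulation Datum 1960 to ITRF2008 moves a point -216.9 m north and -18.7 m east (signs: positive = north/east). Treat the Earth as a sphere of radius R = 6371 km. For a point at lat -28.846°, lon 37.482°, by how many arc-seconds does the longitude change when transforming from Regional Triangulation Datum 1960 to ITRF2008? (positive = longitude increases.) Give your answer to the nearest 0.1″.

At latitude -28.846°, cos φ = 0.875920.
One radian of longitude at latitude φ spans R cos φ, so Δλ = ΔE / (R cos φ) = -18.7 / (6371000 × 0.875920) = -3.3510e-06 rad = -0.691″.

Δλ = -0.7″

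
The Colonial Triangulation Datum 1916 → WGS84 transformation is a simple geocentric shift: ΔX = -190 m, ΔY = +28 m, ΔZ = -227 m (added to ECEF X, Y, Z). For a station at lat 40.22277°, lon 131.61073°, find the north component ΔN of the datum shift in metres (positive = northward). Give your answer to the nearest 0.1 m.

ΔN = -268.3 m

The local north axis is (−sin φ cos λ, −sin φ sin λ, cos φ), giving ΔN = -81.477 − 13.519 − 173.323 = -268.32 m.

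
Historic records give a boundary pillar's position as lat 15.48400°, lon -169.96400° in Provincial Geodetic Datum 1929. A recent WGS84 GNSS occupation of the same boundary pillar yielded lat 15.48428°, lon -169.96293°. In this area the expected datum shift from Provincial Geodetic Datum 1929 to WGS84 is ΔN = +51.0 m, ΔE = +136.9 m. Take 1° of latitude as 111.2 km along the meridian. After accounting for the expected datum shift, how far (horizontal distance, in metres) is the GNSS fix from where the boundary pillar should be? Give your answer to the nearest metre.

30 m

Observed coordinate differences: Δφ = +0.00028°, Δλ = +0.00107°.
Converting to metres (1° lat = 111200 m, cos φ = 0.963705): observed ΔN = 31.1 m, observed ΔE = 114.7 m.
Subtracting the expected shift leaves a residual of 31.1 − (51.0) = -19.9 m north and 114.7 − (136.9) = -22.2 m east.
Residual distance = √((-19.9)² + (-22.2)²) = 29.8 m.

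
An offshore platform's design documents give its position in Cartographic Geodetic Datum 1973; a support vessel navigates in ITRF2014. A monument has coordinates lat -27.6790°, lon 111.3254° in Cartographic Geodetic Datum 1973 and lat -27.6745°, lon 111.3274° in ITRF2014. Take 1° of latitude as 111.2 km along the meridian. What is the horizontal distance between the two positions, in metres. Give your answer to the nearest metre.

538 m

Δφ = -27.6745° − -27.6790° = +0.0045°; Δλ = 111.3274° − 111.3254° = +0.0020°.
ΔN = Δφ × 111200 = 500.4 m; ΔE = Δλ × 111200 × cos(-27.6790°) = +0.0020 × 111200 × 0.885564 = 196.9 m.
Distance = √(ΔE² + ΔN²) = √(196.9² + 500.4²) = 537.8 m.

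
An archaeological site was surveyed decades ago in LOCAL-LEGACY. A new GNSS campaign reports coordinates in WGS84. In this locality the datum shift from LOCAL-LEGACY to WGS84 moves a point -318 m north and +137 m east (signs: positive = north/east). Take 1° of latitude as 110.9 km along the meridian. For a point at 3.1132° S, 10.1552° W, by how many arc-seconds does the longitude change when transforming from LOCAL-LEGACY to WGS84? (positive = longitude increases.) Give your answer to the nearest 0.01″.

At latitude -3.1132°, cos φ = 0.998524.
1° of longitude at this latitude = 110.9 × cos φ = 110.74 km, so Δλ = 137.0 / 110736.3 = 0.0012372° = 4.454″.

Δλ = 4.45″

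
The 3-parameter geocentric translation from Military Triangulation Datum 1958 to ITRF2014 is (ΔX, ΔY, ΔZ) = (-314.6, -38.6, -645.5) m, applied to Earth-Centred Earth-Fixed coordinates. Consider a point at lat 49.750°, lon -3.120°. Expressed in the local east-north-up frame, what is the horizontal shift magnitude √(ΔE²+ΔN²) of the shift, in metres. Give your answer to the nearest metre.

At φ = 49.750°, λ = -3.120°: sin φ = 0.763232, cos φ = 0.646124, sin λ = -0.054427, cos λ = 0.998518.
ΔE = −sin λ·ΔX + cos λ·ΔY = −(-0.054427)·(-314.6) + (0.998518)·(-38.6) = -55.67 m.
ΔN = −sin φ cos λ·ΔX − sin φ sin λ·ΔY + cos φ·ΔZ = −(0.763232)(0.998518)(-314.6) − (0.763232)(-0.054427)(-38.6) + (0.646124)(-645.5) = -178.92 m.
Horizontal magnitude = √(ΔE² + ΔN²) = √((-55.67)² + (-178.92)²) = 187.38 m.

187 m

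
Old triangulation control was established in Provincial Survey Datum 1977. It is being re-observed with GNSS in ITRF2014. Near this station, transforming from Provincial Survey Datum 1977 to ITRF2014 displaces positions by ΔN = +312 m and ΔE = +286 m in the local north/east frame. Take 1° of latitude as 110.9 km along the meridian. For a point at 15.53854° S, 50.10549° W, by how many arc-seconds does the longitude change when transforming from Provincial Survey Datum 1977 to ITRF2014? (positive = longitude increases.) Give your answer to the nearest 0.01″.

At latitude -15.53854°, cos φ = 0.963450.
1° of longitude at this latitude = 110.9 × cos φ = 106.85 km, so Δλ = 286.0 / 106846.7 = 0.0026767° = 9.636″.

Δλ = 9.64″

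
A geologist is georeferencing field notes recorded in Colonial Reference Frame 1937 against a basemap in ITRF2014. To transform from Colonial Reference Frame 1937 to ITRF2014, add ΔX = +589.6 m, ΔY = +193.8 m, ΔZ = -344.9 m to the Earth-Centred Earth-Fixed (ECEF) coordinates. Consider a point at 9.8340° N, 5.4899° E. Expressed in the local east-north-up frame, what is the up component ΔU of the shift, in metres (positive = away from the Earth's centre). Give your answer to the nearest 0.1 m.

The local up (radial) axis is (cos φ cos λ, cos φ sin λ, sin φ), giving ΔU = 578.272 + 18.268 − 58.907 = 537.63 m.

ΔU = 537.6 m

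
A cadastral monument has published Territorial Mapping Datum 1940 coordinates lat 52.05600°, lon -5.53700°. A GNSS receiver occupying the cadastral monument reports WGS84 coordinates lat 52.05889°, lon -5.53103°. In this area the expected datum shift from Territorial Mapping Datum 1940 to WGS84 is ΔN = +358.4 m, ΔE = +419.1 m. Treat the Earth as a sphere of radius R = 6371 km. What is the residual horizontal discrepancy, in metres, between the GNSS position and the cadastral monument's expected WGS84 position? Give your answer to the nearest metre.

Observed coordinate differences: Δφ = +0.00289°, Δλ = +0.00597°.
Converting to metres (1° lat = 111195 m, cos φ = 0.614891): observed ΔN = 321.4 m, observed ΔE = 408.2 m.
Subtracting the expected shift leaves a residual of 321.4 − (358.4) = -37.0 m north and 408.2 − (419.1) = -10.9 m east.
Residual distance = √((-37.0)² + (-10.9)²) = 38.6 m.

39 m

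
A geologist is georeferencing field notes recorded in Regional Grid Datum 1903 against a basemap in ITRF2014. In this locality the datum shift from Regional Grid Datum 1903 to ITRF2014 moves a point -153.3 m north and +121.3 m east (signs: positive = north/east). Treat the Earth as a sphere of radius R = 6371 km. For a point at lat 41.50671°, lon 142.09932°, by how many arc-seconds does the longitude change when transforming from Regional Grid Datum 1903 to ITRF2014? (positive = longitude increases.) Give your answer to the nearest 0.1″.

At latitude 41.50671°, cos φ = 0.748878.
One radian of longitude at latitude φ spans R cos φ, so Δλ = ΔE / (R cos φ) = 121.3 / (6371000 × 0.748878) = 2.5424e-05 rad = 5.244″.

Δλ = 5.2″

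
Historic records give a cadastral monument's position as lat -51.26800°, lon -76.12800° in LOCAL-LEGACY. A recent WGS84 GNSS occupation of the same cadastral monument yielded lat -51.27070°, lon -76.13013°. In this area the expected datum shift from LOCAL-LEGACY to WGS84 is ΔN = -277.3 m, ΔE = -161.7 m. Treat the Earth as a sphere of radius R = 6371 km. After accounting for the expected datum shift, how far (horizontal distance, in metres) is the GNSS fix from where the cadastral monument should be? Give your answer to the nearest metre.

27 m

Observed coordinate differences: Δφ = -0.00270°, Δλ = -0.00213°.
Converting to metres (1° lat = 111195 m, cos φ = 0.625678): observed ΔN = -300.2 m, observed ΔE = -148.2 m.
Subtracting the expected shift leaves a residual of -300.2 − (-277.3) = -22.9 m north and -148.2 − (-161.7) = 13.5 m east.
Residual distance = √((-22.9)² + 13.5²) = 26.6 m.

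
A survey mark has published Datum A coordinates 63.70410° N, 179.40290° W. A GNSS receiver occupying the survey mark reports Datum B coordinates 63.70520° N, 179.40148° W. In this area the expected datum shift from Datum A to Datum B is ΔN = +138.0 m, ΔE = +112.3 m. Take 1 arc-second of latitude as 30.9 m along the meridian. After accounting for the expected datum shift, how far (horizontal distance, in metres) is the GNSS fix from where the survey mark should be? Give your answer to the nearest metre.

45 m

Observed coordinate differences: Δφ = +0.00110°, Δλ = +0.00142°.
Converting to metres (1° lat = 111240 m, cos φ = 0.443007): observed ΔN = 122.4 m, observed ΔE = 70.0 m.
Subtracting the expected shift leaves a residual of 122.4 − (138.0) = -15.6 m north and 70.0 − (112.3) = -42.3 m east.
Residual distance = √((-15.6)² + (-42.3)²) = 45.1 m.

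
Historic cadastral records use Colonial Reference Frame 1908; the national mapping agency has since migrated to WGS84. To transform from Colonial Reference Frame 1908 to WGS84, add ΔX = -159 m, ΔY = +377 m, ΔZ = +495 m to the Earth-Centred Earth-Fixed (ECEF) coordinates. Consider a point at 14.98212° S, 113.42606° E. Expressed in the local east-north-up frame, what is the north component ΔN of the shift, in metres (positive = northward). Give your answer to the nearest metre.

ΔN = 584 m

The local north axis is (−sin φ cos λ, −sin φ sin λ, cos φ), giving ΔN = 16.342 + 89.428 + 478.173 = 583.94 m.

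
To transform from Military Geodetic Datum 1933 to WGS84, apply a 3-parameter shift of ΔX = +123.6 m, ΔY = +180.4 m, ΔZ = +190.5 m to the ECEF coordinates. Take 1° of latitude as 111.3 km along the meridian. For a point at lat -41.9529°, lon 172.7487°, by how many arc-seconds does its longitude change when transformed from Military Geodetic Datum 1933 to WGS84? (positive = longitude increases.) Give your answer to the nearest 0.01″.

sin φ = -0.668519, cos φ = 0.743695, sin λ = 0.126221, cos λ = -0.992002.
East component: ΔE = −sin λ·ΔX + cos λ·ΔY = −(0.126221)(123.6) + (-0.992002)(180.4) = -194.56 m.
1° of latitude spans 111300 m; at latitude φ, 1° of longitude spans that × cos φ = 82773.2 m, so Δλ = -194.56 / 82773.2 × 3600 = -8.462″.

Δλ = -8.46″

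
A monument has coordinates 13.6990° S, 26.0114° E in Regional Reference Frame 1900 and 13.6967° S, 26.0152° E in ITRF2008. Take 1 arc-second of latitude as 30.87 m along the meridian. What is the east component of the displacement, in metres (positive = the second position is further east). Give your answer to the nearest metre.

Δφ = -13.6967° − -13.6990° = +0.0023°; Δλ = 26.0152° − 26.0114° = +0.0038°.
1° of latitude = 3600 × 30.87 = 111132 m.
ΔN = Δφ × 111132 = 255.6 m; ΔE = Δλ × 111132 × cos(-13.6990°) = +0.0038 × 111132 × 0.971553 = 410.3 m.

ΔE = 410 m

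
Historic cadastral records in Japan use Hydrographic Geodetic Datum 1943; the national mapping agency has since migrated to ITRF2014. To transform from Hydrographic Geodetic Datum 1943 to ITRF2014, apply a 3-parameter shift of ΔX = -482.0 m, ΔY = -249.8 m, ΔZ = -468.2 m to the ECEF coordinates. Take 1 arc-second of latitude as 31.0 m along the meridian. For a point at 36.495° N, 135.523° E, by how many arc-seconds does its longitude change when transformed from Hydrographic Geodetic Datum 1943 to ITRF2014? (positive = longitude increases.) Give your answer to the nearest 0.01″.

Δλ = 20.70″

sin φ = 0.594753, cos φ = 0.803909, sin λ = 0.700623, cos λ = -0.713532.
East component: ΔE = −sin λ·ΔX + cos λ·ΔY = −(0.700623)(-482.0) + (-0.713532)(-249.8) = 515.94 m.
1° of latitude spans 3600 × 31.00 = 111600 m; at latitude φ, 1° of longitude spans that × cos φ = 89716.2 m, so Δλ = 515.94 / 89716.2 × 3600 = 20.703″.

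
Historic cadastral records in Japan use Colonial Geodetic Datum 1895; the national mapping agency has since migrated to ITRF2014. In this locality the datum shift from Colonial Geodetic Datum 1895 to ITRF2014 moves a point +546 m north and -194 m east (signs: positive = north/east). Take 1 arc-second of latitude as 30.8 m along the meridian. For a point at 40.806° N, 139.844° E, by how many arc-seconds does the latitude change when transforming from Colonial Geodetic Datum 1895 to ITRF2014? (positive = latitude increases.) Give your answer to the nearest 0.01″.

1″ of latitude = 30.80 m, so Δφ = 546.0 / 30.80 = 17.727″.

Δφ = 17.73″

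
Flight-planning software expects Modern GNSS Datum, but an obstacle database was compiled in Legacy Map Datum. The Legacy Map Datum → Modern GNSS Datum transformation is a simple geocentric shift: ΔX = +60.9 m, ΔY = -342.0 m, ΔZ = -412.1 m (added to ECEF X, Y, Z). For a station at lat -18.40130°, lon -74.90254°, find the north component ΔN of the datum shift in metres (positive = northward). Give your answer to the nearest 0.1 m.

ΔN = -281.8 m

The local north axis is (−sin φ cos λ, −sin φ sin λ, cos φ), giving ΔN = 5.007 + 104.233 − 391.029 = -281.79 m.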